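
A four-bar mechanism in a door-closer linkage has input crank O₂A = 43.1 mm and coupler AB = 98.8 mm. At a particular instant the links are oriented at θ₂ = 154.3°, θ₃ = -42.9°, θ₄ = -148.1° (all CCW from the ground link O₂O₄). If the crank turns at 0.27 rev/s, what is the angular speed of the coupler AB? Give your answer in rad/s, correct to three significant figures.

0.648

ω₂ = 1.696 rad/s (from 0.27 rev/s).
Differentiating the loop-closure r₂e^{iθ₂}+r₃e^{iθ₃}=r₁+r₄e^{iθ₄} gives r₂ω₂e^{iθ₂}+r₃ω₃e^{iθ₃}=r₄ω₄e^{iθ₄}.
Eliminating the other unknown: ω₃ = r₂ω₂ sin(θ₄−θ₂) / [r₃ sin(θ₃−θ₄)].
Numerator sine = +0.84433; denominator sine = +0.96502.
Result = 0.0431·1.696·(+0.84433) / (0.0988·(+0.96502)) = +0.6475 rad/s; magnitude 0.6475 rad/s.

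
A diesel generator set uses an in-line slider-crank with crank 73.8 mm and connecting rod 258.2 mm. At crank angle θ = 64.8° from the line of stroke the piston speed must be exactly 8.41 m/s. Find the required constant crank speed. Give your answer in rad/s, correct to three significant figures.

For an in-line slider-crank, |v_piston| = rω|sinθ|·[1 + r cosθ/√(L² − r² sin²θ)].
With r = 0.0738 m, L = 0.2582 m, θ = 64.8°: the bracketed kinematic factor |dx/dθ| = 0.075189 m.
ω = v/|dx/dθ| = 8.41/0.075189 = 111.85 rad/s.

112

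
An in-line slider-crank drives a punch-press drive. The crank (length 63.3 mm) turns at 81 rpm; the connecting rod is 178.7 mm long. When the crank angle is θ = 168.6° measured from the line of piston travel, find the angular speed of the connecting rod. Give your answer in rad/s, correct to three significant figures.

2.95

ω = 8.482 rad/s (converted from 81 rpm).
The rod makes angle φ with the slider axis where L sinφ = r sinθ; differentiating, L cosφ·φ̇ = r ω cosθ.
L cosφ = √(L² − r² sin²θ) = 0.17826 m.
|ω_rod| = r ω |cosθ| / √(L² − r² sin²θ) = 0.0633·8.482·0.98027/0.17826 = 2.9526 rad/s.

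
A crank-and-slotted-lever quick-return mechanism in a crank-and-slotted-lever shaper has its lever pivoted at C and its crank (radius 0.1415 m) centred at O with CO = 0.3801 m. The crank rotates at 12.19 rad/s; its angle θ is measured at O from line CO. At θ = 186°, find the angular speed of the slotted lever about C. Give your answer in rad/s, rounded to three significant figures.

7.09

ω = 12.19 rad/s
Crank pin A relative to C: A = (d + r cosθ, r sinθ); lever angle φ = atan2(r sinθ, d + r cosθ).
Differentiating tanφ: φ̇ = rω(d cosθ + r)/(d² + r² + 2dr cosθ).
d² + r² + 2dr cosθ = |CA|² = 0.0575192 m²;  d cosθ + r = -0.23652 m.
|ω_lever| = |0.1415·12.19·-0.23652| / 0.0575192 = 7.0927 rad/s.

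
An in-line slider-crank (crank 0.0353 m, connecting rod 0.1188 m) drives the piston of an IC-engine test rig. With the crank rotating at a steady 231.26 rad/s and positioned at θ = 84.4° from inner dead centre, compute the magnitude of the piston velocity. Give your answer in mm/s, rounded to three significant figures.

ω = 231.3 rad/s
For an in-line slider-crank, x = r cosθ + √(L² − r² sin²θ), so v = −rω sinθ·[1 + r cosθ/√(L² − r² sin²θ)].
With r = 0.0353 m, L = 0.1188 m, θ = 84.4°: √(L² − r² sin²θ) = 0.11349 m.
v = −0.0353·231.3·0.99523·[1 + 0.0353·0.09758/0.11349] = -8.3711 m/s.
|v| = 8.3711 m/s = 8371.1 mm/s.

8370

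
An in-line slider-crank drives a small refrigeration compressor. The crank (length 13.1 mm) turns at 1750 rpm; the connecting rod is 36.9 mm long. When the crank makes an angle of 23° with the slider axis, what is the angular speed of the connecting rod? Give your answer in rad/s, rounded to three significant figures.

60.5

ω = 183.3 rad/s (converted from 1750 rpm).
The rod makes angle φ with the slider axis where L sinφ = r sinθ; differentiating, L cosφ·φ̇ = r ω cosθ.
L cosφ = √(L² − r² sin²θ) = 0.036543 m.
|ω_rod| = r ω |cosθ| / √(L² − r² sin²θ) = 0.0131·183.3·0.92050/0.036543 = 60.472 rad/s.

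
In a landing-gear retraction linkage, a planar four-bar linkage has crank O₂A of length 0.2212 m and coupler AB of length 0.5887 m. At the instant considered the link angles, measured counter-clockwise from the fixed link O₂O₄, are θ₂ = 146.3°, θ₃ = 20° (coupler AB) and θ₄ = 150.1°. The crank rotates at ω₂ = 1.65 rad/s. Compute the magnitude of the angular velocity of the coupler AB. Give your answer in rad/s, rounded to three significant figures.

ω₂ = 1.65 rad/s
Differentiating the loop-closure r₂e^{iθ₂}+r₃e^{iθ₃}=r₁+r₄e^{iθ₄} gives r₂ω₂e^{iθ₂}+r₃ω₃e^{iθ₃}=r₄ω₄e^{iθ₄}.
Eliminating the other unknown: ω₃ = r₂ω₂ sin(θ₄−θ₂) / [r₃ sin(θ₃−θ₄)].
Numerator sine = +0.06627; denominator sine = -0.76492.
Result = 0.2212·1.65·(+0.06627) / (0.5887·(-0.76492)) = -0.053716 rad/s; magnitude 0.053716 rad/s.

0.0537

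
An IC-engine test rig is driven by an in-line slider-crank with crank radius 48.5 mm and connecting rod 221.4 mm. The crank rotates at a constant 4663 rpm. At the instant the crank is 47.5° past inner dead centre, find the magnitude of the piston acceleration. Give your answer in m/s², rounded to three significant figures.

7620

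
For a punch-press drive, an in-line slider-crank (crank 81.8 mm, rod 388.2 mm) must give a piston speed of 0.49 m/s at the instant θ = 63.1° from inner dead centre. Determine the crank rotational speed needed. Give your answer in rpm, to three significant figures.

58.5

For an in-line slider-crank, |v_piston| = rω|sinθ|·[1 + r cosθ/√(L² − r² sin²θ)].
With r = 0.0818 m, L = 0.3882 m, θ = 63.1°: the bracketed kinematic factor |dx/dθ| = 0.08003 m.
ω = v/|dx/dθ| = 0.49/0.08003 = 6.1227 rad/s.
N = 60ω/(2π) = 58.468 rpm.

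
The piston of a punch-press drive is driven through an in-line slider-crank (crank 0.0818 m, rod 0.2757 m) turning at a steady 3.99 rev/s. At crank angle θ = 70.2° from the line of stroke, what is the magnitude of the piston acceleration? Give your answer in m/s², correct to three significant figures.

ω = 2π·3.99 = 25.07 rad/s
x(θ) = r cosθ + √(L² − r² sin²θ); with ω constant, a = ω²·d²x/dθ².
d²x/dθ² = −r cosθ − r²(cos2θ)/√u − r⁴ sin²2θ/(4u^{3/2}),  u = L² − r² sin²θ = 0.070087 m².
Substituting r = 0.0818 m, L = 0.2757 m, θ = 70.2°: d²x/dθ² = -0.0084793 m.
a = ω²·d²x/dθ² = (25.07)²·(-0.0084793) = -5.3292 m/s²;  |a| = 5.3292 m/s².

5.33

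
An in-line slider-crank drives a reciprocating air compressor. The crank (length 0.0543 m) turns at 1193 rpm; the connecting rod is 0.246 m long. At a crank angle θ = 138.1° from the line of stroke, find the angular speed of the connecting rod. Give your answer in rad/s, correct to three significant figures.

20.8

ω = 124.9 rad/s (converted from 1193 rpm).
The rod makes angle φ with the slider axis where L sinφ = r sinθ; differentiating, L cosφ·φ̇ = r ω cosθ.
L cosφ = √(L² − r² sin²θ) = 0.24331 m.
|ω_rod| = r ω |cosθ| / √(L² − r² sin²θ) = 0.0543·124.9·0.74431/0.24331 = 20.752 rad/s.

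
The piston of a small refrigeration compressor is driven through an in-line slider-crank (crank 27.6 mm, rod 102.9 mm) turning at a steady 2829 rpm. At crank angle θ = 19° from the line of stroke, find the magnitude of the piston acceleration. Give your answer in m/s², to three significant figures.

2810

ω = 2π·2829/60 = 296.3 rad/s
x(θ) = r cosθ + √(L² − r² sin²θ); with ω constant, a = ω²·d²x/dθ².
d²x/dθ² = −r cosθ − r²(cos2θ)/√u − r⁴ sin²2θ/(4u^{3/2}),  u = L² − r² sin²θ = 0.0105077 m².
Substituting r = 0.0276 m, L = 0.1029 m, θ = 19°: d²x/dθ² = -0.032003 m.
a = ω²·d²x/dθ² = (296.3)²·(-0.032003) = -2808.8 m/s²;  |a| = 2808.8 m/s².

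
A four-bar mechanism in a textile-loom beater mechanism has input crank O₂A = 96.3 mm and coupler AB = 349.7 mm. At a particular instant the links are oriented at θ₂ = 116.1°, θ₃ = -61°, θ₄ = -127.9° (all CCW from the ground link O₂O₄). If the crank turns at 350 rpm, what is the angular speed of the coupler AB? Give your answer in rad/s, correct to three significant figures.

ω₂ = 36.65 rad/s (from 350 rpm).
Differentiating the loop-closure r₂e^{iθ₂}+r₃e^{iθ₃}=r₁+r₄e^{iθ₄} gives r₂ω₂e^{iθ₂}+r₃ω₃e^{iθ₃}=r₄ω₄e^{iθ₄}.
Eliminating the other unknown: ω₃ = r₂ω₂ sin(θ₄−θ₂) / [r₃ sin(θ₃−θ₄)].
Numerator sine = +0.89879; denominator sine = +0.91982.
Result = 0.0963·36.65·(+0.89879) / (0.3497·(+0.91982)) = +9.8624 rad/s; magnitude 9.8624 rad/s.

9.86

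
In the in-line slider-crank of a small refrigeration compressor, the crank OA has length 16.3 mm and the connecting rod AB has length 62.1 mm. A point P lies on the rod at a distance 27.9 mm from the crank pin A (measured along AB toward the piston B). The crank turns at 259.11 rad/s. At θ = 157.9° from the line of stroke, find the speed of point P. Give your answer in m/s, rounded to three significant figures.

ω = 259.1 rad/s.  Crank-pin speed |V_A| = rω = 4.2235 m/s, perpendicular to OA.
Rod angle: sinφ = −(r/L) sinθ ⇒ φ = -5.667°; ω_rod = −rω cosθ/√(L²−r²sin²θ) = +63.324 rad/s.
V_P = V_A + ω_rod × AP, with AP = 0.0279 m along the rod.
Components: V_Px = −rω sinθ − a·ω_rod·sinφ = -1.4145 m/s;  V_Py = rω cosθ + a·ω_rod·cosφ = -2.1551 m/s.
|V_P| = √(V_Px² + V_Py²) = 2.5778 m/s.

2.58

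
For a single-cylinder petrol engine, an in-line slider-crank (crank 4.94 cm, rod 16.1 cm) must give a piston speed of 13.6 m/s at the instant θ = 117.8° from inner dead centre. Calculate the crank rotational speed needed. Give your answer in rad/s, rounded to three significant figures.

For an in-line slider-crank, |v_piston| = rω|sinθ|·[1 + r cosθ/√(L² − r² sin²θ)].
With r = 0.0494 m, L = 0.161 m, θ = 117.8°: the bracketed kinematic factor |dx/dθ| = 0.037201 m.
ω = v/|dx/dθ| = 13.6/0.037201 = 365.58 rad/s.

366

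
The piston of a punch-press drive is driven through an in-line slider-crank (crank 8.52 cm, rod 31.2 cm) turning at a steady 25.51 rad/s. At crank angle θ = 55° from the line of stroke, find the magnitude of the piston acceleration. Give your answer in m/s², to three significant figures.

ω = 25.51 rad/s
x(θ) = r cosθ + √(L² − r² sin²θ); with ω constant, a = ω²·d²x/dθ².
d²x/dθ² = −r cosθ − r²(cos2θ)/√u − r⁴ sin²2θ/(4u^{3/2}),  u = L² − r² sin²θ = 0.0924731 m².
Substituting r = 0.0852 m, L = 0.312 m, θ = 55°: d²x/dθ² = -0.041118 m.
a = ω²·d²x/dθ² = (25.51)²·(-0.041118) = -26.758 m/s²;  |a| = 26.758 m/s².

26.8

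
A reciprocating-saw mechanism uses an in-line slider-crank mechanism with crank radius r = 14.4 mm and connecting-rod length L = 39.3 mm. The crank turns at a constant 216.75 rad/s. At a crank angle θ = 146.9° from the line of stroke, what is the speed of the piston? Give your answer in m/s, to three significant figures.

ω = 216.8 rad/s
For an in-line slider-crank, x = r cosθ + √(L² − r² sin²θ), so v = −rω sinθ·[1 + r cosθ/√(L² − r² sin²θ)].
With r = 0.0144 m, L = 0.0393 m, θ = 146.9°: √(L² − r² sin²θ) = 0.038505 m.
v = −0.0144·216.8·0.54610·[1 + 0.0144·-0.83772/0.038505] = -1.1705 m/s.
|v| = 1.1705 m/s.

1.17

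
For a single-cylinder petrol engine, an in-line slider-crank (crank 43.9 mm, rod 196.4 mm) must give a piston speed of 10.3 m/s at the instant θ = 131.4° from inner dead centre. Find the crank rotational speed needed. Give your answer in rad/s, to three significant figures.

For an in-line slider-crank, |v_piston| = rω|sinθ|·[1 + r cosθ/√(L² − r² sin²θ)].
With r = 0.0439 m, L = 0.1964 m, θ = 131.4°: the bracketed kinematic factor |dx/dθ| = 0.027992 m.
ω = v/|dx/dθ| = 10.3/0.027992 = 367.96 rad/s.

368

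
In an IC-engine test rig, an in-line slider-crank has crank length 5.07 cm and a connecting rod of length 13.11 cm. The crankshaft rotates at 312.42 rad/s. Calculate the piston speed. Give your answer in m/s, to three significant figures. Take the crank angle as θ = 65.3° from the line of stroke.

16.9

ω = 312.4 rad/s
For an in-line slider-crank, x = r cosθ + √(L² − r² sin²θ), so v = −rω sinθ·[1 + r cosθ/√(L² − r² sin²θ)].
With r = 0.0507 m, L = 0.1311 m, θ = 65.3°: √(L² − r² sin²θ) = 0.12274 m.
v = −0.0507·312.4·0.90851·[1 + 0.0507·0.41787/0.12274] = -16.874 m/s.
|v| = 16.874 m/s.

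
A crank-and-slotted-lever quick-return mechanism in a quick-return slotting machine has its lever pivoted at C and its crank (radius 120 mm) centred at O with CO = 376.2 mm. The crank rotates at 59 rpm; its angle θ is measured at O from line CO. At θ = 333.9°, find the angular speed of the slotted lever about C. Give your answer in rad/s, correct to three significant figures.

ω = 6.178 rad/s (from 59 rpm).
Crank pin A relative to C: A = (d + r cosθ, r sinθ); lever angle φ = atan2(r sinθ, d + r cosθ).
Differentiating tanφ: φ̇ = rω(d cosθ + r)/(d² + r² + 2dr cosθ).
d² + r² + 2dr cosθ = |CA|² = 0.237008 m²;  d cosθ + r = +0.45784 m.
|ω_lever| = |0.12·6.178·+0.45784| / 0.237008 = 1.4322 rad/s.

1.43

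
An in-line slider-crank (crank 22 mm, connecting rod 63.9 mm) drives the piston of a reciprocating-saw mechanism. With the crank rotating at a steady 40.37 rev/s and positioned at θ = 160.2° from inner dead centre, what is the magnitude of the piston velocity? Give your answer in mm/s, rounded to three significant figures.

1270

ω = 2π·40.4 = 253.7 rad/s
For an in-line slider-crank, x = r cosθ + √(L² − r² sin²θ), so v = −rω sinθ·[1 + r cosθ/√(L² − r² sin²θ)].
With r = 0.022 m, L = 0.0639 m, θ = 160.2°: √(L² − r² sin²θ) = 0.063464 m.
v = −0.022·253.7·0.33874·[1 + 0.022·-0.94088/0.063464] = -1.2737 m/s.
|v| = 1.2737 m/s = 1273.7 mm/s.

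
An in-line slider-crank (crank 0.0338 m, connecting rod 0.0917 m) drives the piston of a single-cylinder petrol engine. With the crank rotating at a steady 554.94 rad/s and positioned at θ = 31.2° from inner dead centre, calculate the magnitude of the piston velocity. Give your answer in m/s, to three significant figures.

ω = 554.9 rad/s
For an in-line slider-crank, x = r cosθ + √(L² − r² sin²θ), so v = −rω sinθ·[1 + r cosθ/√(L² − r² sin²θ)].
With r = 0.0338 m, L = 0.0917 m, θ = 31.2°: √(L² − r² sin²θ) = 0.090013 m.
v = −0.0338·554.9·0.51803·[1 + 0.0338·0.85536/0.090013] = -12.838 m/s.
|v| = 12.838 m/s.

12.8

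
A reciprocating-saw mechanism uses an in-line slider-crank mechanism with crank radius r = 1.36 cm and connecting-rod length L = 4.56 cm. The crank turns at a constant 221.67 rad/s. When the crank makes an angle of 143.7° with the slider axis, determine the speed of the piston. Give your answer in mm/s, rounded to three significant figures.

1350

ω = 221.7 rad/s
For an in-line slider-crank, x = r cosθ + √(L² − r² sin²θ), so v = −rω sinθ·[1 + r cosθ/√(L² − r² sin²θ)].
With r = 0.0136 m, L = 0.0456 m, θ = 143.7°: √(L² − r² sin²θ) = 0.044884 m.
v = −0.0136·221.7·0.59201·[1 + 0.0136·-0.80593/0.044884] = -1.3489 m/s.
|v| = 1.3489 m/s = 1348.9 mm/s.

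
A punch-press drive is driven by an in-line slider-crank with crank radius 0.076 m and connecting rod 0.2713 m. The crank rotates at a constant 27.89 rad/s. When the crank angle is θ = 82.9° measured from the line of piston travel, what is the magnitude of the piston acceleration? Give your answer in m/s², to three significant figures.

9.38

ω = 27.89 rad/s
x(θ) = r cosθ + √(L² − r² sin²θ); with ω constant, a = ω²·d²x/dθ².
d²x/dθ² = −r cosθ − r²(cos2θ)/√u − r⁴ sin²2θ/(4u^{3/2}),  u = L² − r² sin²θ = 0.0679159 m².
Substituting r = 0.076 m, L = 0.2713 m, θ = 82.9°: d²x/dθ² = +0.012064 m.
a = ω²·d²x/dθ² = (27.89)²·(+0.012064) = +9.3843 m/s²;  |a| = 9.3843 m/s².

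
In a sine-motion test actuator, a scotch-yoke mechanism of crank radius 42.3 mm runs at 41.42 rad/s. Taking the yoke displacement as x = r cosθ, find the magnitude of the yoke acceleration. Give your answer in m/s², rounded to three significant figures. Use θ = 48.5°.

ω = 41.42 rad/s
x = r cosθ ⇒ ẍ = −rω² cosθ (ω constant).
|a| = rω²|cosθ| = 0.0423·(41.42)²·|cos 48.5°| = 48.087 m/s².

48.1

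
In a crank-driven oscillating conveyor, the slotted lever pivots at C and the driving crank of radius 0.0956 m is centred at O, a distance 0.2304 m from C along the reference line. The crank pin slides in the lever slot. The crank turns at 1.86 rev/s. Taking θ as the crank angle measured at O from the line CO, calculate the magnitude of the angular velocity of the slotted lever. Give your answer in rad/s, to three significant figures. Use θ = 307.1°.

ω = 11.69 rad/s (from 1.86 rev/s).
Crank pin A relative to C: A = (d + r cosθ, r sinθ); lever angle φ = atan2(r sinθ, d + r cosθ).
Differentiating tanφ: φ̇ = rω(d cosθ + r)/(d² + r² + 2dr cosθ).
d² + r² + 2dr cosθ = |CA|² = 0.0887963 m²;  d cosθ + r = +0.23458 m.
|ω_lever| = |0.0956·11.69·+0.23458| / 0.0887963 = 2.9515 rad/s.

2.95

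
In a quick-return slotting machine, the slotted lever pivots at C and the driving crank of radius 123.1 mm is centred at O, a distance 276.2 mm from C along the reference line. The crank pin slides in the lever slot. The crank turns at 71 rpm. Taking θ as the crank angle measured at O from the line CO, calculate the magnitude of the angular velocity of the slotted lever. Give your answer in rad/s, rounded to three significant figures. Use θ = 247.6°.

ω = 7.435 rad/s (from 71 rpm).
Crank pin A relative to C: A = (d + r cosθ, r sinθ); lever angle φ = atan2(r sinθ, d + r cosθ).
Differentiating tanφ: φ̇ = rω(d cosθ + r)/(d² + r² + 2dr cosθ).
d² + r² + 2dr cosθ = |CA|² = 0.0655271 m²;  d cosθ + r = +0.017848 m.
|ω_lever| = |0.1231·7.435·+0.017848| / 0.0655271 = 0.2493 rad/s.

0.249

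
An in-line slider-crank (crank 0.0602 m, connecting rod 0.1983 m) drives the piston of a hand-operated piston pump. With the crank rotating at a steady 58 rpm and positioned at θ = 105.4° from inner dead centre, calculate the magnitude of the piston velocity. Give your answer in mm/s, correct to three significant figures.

ω = 2π·58/60 = 6.074 rad/s
For an in-line slider-crank, x = r cosθ + √(L² − r² sin²θ), so v = −rω sinθ·[1 + r cosθ/√(L² − r² sin²θ)].
With r = 0.0602 m, L = 0.1983 m, θ = 105.4°: √(L² − r² sin²θ) = 0.18962 m.
v = −0.0602·6.074·0.96410·[1 + 0.0602·-0.26556/0.18962] = -0.32279 m/s.
|v| = 0.32279 m/s = 322.79 mm/s.

323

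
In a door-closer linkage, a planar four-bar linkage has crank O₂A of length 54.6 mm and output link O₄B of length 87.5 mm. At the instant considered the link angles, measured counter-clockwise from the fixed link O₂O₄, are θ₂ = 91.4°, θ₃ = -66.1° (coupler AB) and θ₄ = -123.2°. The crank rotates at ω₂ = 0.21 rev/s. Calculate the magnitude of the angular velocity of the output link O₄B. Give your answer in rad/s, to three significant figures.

0.375

ω₂ = 1.319 rad/s (from 0.21 rev/s).
Differentiating the loop-closure r₂e^{iθ₂}+r₃e^{iθ₃}=r₁+r₄e^{iθ₄} gives r₂ω₂e^{iθ₂}+r₃ω₃e^{iθ₃}=r₄ω₄e^{iθ₄}.
Eliminating the other unknown: ω₄ = r₂ω₂ sin(θ₂−θ₃) / [r₄ sin(θ₄−θ₃)].
Numerator sine = +0.38268; denominator sine = -0.83962.
Result = 0.0546·1.319·(+0.38268) / (0.0875·(-0.83962)) = -0.37527 rad/s; magnitude 0.37527 rad/s.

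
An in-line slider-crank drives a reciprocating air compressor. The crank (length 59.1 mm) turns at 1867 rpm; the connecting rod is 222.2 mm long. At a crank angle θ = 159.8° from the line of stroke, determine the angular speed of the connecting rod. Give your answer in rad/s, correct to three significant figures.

ω = 195.5 rad/s (converted from 1867 rpm).
The rod makes angle φ with the slider axis where L sinφ = r sinθ; differentiating, L cosφ·φ̇ = r ω cosθ.
L cosφ = √(L² − r² sin²θ) = 0.22126 m.
|ω_rod| = r ω |cosθ| / √(L² − r² sin²θ) = 0.0591·195.5·0.93849/0.22126 = 49.01 rad/s.

49.0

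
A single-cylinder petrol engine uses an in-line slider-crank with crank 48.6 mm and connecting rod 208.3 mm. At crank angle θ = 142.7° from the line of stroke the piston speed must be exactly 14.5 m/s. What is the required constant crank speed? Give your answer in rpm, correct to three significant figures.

For an in-line slider-crank, |v_piston| = rω|sinθ|·[1 + r cosθ/√(L² − r² sin²θ)].
With r = 0.0486 m, L = 0.2083 m, θ = 142.7°: the bracketed kinematic factor |dx/dθ| = 0.02393 m.
ω = v/|dx/dθ| = 14.5/0.02393 = 605.95 rad/s.
N = 60ω/(2π) = 5786.4 rpm.

5790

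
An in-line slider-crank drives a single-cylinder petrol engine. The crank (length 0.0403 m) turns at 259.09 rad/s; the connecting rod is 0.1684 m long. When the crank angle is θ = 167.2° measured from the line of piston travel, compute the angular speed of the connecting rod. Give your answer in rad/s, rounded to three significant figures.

ω = 259.1 rad/s
The rod makes angle φ with the slider axis where L sinφ = r sinθ; differentiating, L cosφ·φ̇ = r ω cosθ.
L cosφ = √(L² − r² sin²θ) = 0.16816 m.
|ω_rod| = r ω |cosθ| / √(L² − r² sin²θ) = 0.0403·259.1·0.97515/0.16816 = 60.547 rad/s.

60.5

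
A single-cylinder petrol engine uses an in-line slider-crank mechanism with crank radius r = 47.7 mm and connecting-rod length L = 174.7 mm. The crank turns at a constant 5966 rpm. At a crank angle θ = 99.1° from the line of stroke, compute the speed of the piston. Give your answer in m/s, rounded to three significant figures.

ω = 2π·5966/60 = 624.8 rad/s
For an in-line slider-crank, x = r cosθ + √(L² − r² sin²θ), so v = −rω sinθ·[1 + r cosθ/√(L² − r² sin²θ)].
With r = 0.0477 m, L = 0.1747 m, θ = 99.1°: √(L² − r² sin²θ) = 0.16823 m.
v = −0.0477·624.8·0.98741·[1 + 0.0477·-0.15816/0.16823] = -28.106 m/s.
|v| = 28.106 m/s.

28.1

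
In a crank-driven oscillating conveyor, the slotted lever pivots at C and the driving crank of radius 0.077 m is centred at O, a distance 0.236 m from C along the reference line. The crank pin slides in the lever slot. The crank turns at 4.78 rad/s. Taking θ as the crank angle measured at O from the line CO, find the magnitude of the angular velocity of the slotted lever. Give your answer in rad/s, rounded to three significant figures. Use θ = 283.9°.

ω = 4.78 rad/s
Crank pin A relative to C: A = (d + r cosθ, r sinθ); lever angle φ = atan2(r sinθ, d + r cosθ).
Differentiating tanφ: φ̇ = rω(d cosθ + r)/(d² + r² + 2dr cosθ).
d² + r² + 2dr cosθ = |CA|² = 0.0703558 m²;  d cosθ + r = +0.13369 m.
|ω_lever| = |0.077·4.78·+0.13369| / 0.0703558 = 0.69941 rad/s.

0.699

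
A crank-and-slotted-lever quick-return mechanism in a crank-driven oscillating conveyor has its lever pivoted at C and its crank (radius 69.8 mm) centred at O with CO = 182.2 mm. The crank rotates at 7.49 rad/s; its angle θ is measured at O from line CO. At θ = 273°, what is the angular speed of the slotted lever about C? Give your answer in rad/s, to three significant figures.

1.05

ω = 7.49 rad/s
Crank pin A relative to C: A = (d + r cosθ, r sinθ); lever angle φ = atan2(r sinθ, d + r cosθ).
Differentiating tanφ: φ̇ = rω(d cosθ + r)/(d² + r² + 2dr cosθ).
d² + r² + 2dr cosθ = |CA|² = 0.0394001 m²;  d cosθ + r = +0.079336 m.
|ω_lever| = |0.0698·7.49·+0.079336| / 0.0394001 = 1.0527 rad/s.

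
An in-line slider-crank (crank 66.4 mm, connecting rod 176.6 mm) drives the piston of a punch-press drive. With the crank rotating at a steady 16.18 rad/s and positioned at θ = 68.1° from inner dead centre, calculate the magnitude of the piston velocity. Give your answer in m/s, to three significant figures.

1.15

ω = 16.18 rad/s
For an in-line slider-crank, x = r cosθ + √(L² − r² sin²θ), so v = −rω sinθ·[1 + r cosθ/√(L² − r² sin²θ)].
With r = 0.0664 m, L = 0.1766 m, θ = 68.1°: √(L² − r² sin²θ) = 0.16551 m.
v = −0.0664·16.18·0.92784·[1 + 0.0664·0.37299/0.16551] = -1.146 m/s.
|v| = 1.146 m/s.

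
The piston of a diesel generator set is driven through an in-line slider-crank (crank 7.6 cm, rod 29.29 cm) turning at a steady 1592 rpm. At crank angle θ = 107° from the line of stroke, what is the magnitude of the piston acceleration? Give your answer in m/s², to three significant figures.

ω = 2π·1592/60 = 166.7 rad/s
x(θ) = r cosθ + √(L² − r² sin²θ); with ω constant, a = ω²·d²x/dθ².
d²x/dθ² = −r cosθ − r²(cos2θ)/√u − r⁴ sin²2θ/(4u^{3/2}),  u = L² − r² sin²θ = 0.0805081 m².
Substituting r = 0.076 m, L = 0.2929 m, θ = 107°: d²x/dθ² = +0.038983 m.
a = ω²·d²x/dθ² = (166.7)²·(+0.038983) = +1083.5 m/s²;  |a| = 1083.5 m/s².

1080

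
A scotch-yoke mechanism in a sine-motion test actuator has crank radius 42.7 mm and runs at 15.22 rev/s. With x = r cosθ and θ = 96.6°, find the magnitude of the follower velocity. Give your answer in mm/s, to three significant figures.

4060

ω = 95.63 rad/s (from 15.22 rev/s).
x = r cosθ ⇒ ẋ = −rω sinθ.
|v| = rω|sinθ| = 0.0427·95.63·|sin 96.6°| = 4.0563 m/s = 4056.3 mm/s.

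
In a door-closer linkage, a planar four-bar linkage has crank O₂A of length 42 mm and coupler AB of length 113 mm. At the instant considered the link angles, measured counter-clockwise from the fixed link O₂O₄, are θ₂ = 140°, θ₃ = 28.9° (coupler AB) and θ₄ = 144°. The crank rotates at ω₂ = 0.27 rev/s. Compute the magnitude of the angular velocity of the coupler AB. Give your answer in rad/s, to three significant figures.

ω₂ = 1.696 rad/s (from 0.27 rev/s).
Differentiating the loop-closure r₂e^{iθ₂}+r₃e^{iθ₃}=r₁+r₄e^{iθ₄} gives r₂ω₂e^{iθ₂}+r₃ω₃e^{iθ₃}=r₄ω₄e^{iθ₄}.
Eliminating the other unknown: ω₃ = r₂ω₂ sin(θ₄−θ₂) / [r₃ sin(θ₃−θ₄)].
Numerator sine = +0.06976; denominator sine = -0.90557.
Result = 0.042·1.696·(+0.06976) / (0.113·(-0.90557)) = -0.048571 rad/s; magnitude 0.048571 rad/s.

0.0486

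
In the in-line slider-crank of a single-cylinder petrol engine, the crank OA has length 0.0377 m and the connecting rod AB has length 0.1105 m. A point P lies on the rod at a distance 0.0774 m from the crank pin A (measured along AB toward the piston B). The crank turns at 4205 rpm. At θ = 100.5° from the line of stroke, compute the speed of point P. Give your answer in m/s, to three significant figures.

ω = 440.3 rad/s.  Crank-pin speed |V_A| = rω = 16.601 m/s, perpendicular to OA.
Rod angle: sinφ = −(r/L) sinθ ⇒ φ = -19.601°; ω_rod = −rω cosθ/√(L²−r²sin²θ) = +29.062 rad/s.
V_P = V_A + ω_rod × AP, with AP = 0.0774 m along the rod.
Components: V_Px = −rω sinθ − a·ω_rod·sinφ = -15.568 m/s;  V_Py = rω cosθ + a·ω_rod·cosφ = -0.90622 m/s.
|V_P| = √(V_Px² + V_Py²) = 15.595 m/s.

15.6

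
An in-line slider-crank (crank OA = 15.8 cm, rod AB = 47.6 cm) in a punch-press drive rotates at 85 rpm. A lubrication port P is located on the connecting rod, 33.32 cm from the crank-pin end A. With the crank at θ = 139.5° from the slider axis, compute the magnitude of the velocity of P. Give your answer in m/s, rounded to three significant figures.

0.814

ω = 8.901 rad/s.  Crank-pin speed |V_A| = rω = 1.4064 m/s, perpendicular to OA.
Rod angle: sinφ = −(r/L) sinθ ⇒ φ = -12.449°; ω_rod = −rω cosθ/√(L²−r²sin²θ) = +2.3008 rad/s.
V_P = V_A + ω_rod × AP, with AP = 0.3332 m along the rod.
Components: V_Px = −rω sinθ − a·ω_rod·sinφ = -0.74811 m/s;  V_Py = rω cosθ + a·ω_rod·cosφ = -0.32083 m/s.
|V_P| = √(V_Px² + V_Py²) = 0.814 m/s.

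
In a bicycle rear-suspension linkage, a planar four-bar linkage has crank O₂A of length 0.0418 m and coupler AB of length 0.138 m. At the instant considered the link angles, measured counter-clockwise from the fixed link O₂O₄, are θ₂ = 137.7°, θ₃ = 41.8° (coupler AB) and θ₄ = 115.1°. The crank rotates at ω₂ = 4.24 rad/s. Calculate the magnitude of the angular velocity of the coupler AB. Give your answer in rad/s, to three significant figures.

0.515

ω₂ = 4.24 rad/s
Differentiating the loop-closure r₂e^{iθ₂}+r₃e^{iθ₃}=r₁+r₄e^{iθ₄} gives r₂ω₂e^{iθ₂}+r₃ω₃e^{iθ₃}=r₄ω₄e^{iθ₄}.
Eliminating the other unknown: ω₃ = r₂ω₂ sin(θ₄−θ₂) / [r₃ sin(θ₃−θ₄)].
Numerator sine = -0.38430; denominator sine = -0.95782.
Result = 0.0418·4.24·(-0.38430) / (0.138·(-0.95782)) = +0.51528 rad/s; magnitude 0.51528 rad/s.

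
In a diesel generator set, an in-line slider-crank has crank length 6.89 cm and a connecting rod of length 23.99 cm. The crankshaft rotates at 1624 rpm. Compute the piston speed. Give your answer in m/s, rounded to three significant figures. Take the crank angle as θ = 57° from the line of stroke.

11.4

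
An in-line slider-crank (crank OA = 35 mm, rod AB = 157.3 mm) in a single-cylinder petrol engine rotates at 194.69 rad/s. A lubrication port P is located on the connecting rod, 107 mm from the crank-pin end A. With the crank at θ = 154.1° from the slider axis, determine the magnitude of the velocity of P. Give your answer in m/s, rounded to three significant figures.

ω = 194.7 rad/s.  Crank-pin speed |V_A| = rω = 6.8142 m/s, perpendicular to OA.
Rod angle: sinφ = −(r/L) sinθ ⇒ φ = -5.577°; ω_rod = −rω cosθ/√(L²−r²sin²θ) = +39.154 rad/s.
V_P = V_A + ω_rod × AP, with AP = 0.107 m along the rod.
Components: V_Px = −rω sinθ − a·ω_rod·sinφ = -2.5693 m/s;  V_Py = rω cosθ + a·ω_rod·cosφ = -1.9601 m/s.
|V_P| = √(V_Px² + V_Py²) = 3.2316 m/s.

3.23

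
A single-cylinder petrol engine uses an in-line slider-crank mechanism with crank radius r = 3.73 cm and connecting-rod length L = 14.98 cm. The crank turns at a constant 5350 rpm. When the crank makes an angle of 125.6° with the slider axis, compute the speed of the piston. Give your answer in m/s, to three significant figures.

14.5

ω = 2π·5350/60 = 560.3 rad/s
For an in-line slider-crank, x = r cosθ + √(L² − r² sin²θ), so v = −rω sinθ·[1 + r cosθ/√(L² − r² sin²θ)].
With r = 0.0373 m, L = 0.1498 m, θ = 125.6°: √(L² − r² sin²θ) = 0.1467 m.
v = −0.0373·560.3·0.81310·[1 + 0.0373·-0.58212/0.1467] = -14.477 m/s.
|v| = 14.477 m/s.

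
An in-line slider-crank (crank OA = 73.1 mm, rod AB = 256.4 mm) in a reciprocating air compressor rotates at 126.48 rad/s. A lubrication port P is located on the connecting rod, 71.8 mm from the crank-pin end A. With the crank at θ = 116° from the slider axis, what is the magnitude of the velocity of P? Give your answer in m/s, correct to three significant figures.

8.52

ω = 126.5 rad/s.  Crank-pin speed |V_A| = rω = 9.2457 m/s, perpendicular to OA.
Rod angle: sinφ = −(r/L) sinθ ⇒ φ = -14.848°; ω_rod = −rω cosθ/√(L²−r²sin²θ) = +16.354 rad/s.
V_P = V_A + ω_rod × AP, with AP = 0.0718 m along the rod.
Components: V_Px = −rω sinθ − a·ω_rod·sinφ = -8.0091 m/s;  V_Py = rω cosθ + a·ω_rod·cosφ = -2.9181 m/s.
|V_P| = √(V_Px² + V_Py²) = 8.5241 m/s.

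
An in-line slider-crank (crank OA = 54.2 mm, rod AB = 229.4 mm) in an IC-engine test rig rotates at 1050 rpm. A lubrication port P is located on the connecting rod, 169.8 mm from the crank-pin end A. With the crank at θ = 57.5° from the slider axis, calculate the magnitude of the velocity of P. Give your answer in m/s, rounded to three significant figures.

ω = 110 rad/s.  Crank-pin speed |V_A| = rω = 5.9596 m/s, perpendicular to OA.
Rod angle: sinφ = −(r/L) sinθ ⇒ φ = -11.494°; ω_rod = −rω cosθ/√(L²−r²sin²θ) = -14.244 rad/s.
V_P = V_A + ω_rod × AP, with AP = 0.1698 m along the rod.
Components: V_Px = −rω sinθ − a·ω_rod·sinφ = -5.5082 m/s;  V_Py = rω cosθ + a·ω_rod·cosφ = +0.83193 m/s.
|V_P| = √(V_Px² + V_Py²) = 5.5707 m/s.

5.57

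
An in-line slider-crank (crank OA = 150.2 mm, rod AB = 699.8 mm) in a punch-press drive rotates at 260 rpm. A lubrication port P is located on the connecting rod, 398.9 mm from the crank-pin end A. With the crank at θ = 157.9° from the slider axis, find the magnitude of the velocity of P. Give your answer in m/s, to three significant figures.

ω = 27.23 rad/s.  Crank-pin speed |V_A| = rω = 4.0895 m/s, perpendicular to OA.
Rod angle: sinφ = −(r/L) sinθ ⇒ φ = -4.632°; ω_rod = −rω cosθ/√(L²−r²sin²θ) = +5.4322 rad/s.
V_P = V_A + ω_rod × AP, with AP = 0.3989 m along the rod.
Components: V_Px = −rω sinθ − a·ω_rod·sinφ = -1.3636 m/s;  V_Py = rω cosθ + a·ω_rod·cosφ = -1.6292 m/s.
|V_P| = √(V_Px² + V_Py²) = 2.1246 m/s.

2.12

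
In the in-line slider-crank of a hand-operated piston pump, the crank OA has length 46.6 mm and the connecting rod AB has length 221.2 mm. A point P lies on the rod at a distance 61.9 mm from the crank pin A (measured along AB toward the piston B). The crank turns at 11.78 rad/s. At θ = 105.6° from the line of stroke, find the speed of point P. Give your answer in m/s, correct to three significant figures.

ω = 11.78 rad/s.  Crank-pin speed |V_A| = rω = 0.54895 m/s, perpendicular to OA.
Rod angle: sinφ = −(r/L) sinθ ⇒ φ = -11.707°; ω_rod = −rω cosθ/√(L²−r²sin²θ) = +0.68155 rad/s.
V_P = V_A + ω_rod × AP, with AP = 0.0619 m along the rod.
Components: V_Px = −rω sinθ − a·ω_rod·sinφ = -0.52017 m/s;  V_Py = rω cosθ + a·ω_rod·cosφ = -0.10631 m/s.
|V_P| = √(V_Px² + V_Py²) = 0.53092 m/s.

0.531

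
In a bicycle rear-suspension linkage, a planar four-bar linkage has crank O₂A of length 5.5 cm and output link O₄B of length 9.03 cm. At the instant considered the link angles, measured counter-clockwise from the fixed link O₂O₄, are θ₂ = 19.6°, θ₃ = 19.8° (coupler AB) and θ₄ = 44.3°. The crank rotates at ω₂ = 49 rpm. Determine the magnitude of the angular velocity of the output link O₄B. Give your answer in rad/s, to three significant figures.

0.0263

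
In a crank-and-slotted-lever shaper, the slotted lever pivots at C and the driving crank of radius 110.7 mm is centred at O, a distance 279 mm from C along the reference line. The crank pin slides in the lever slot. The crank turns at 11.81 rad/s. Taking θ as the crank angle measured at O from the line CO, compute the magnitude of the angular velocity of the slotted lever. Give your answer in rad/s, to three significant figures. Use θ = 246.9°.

ω = 11.81 rad/s
Crank pin A relative to C: A = (d + r cosθ, r sinθ); lever angle φ = atan2(r sinθ, d + r cosθ).
Differentiating tanφ: φ̇ = rω(d cosθ + r)/(d² + r² + 2dr cosθ).
d² + r² + 2dr cosθ = |CA|² = 0.0658606 m²;  d cosθ + r = +0.0012379 m.
|ω_lever| = |0.1107·11.81·+0.0012379| / 0.0658606 = 0.024574 rad/s.

0.0246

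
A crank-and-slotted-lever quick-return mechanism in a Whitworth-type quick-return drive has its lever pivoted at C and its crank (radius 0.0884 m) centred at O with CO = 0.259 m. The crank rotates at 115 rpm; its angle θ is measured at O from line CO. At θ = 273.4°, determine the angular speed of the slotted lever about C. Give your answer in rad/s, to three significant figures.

1.42

ω = 12.04 rad/s (from 115 rpm).
Crank pin A relative to C: A = (d + r cosθ, r sinθ); lever angle φ = atan2(r sinθ, d + r cosθ).
Differentiating tanφ: φ̇ = rω(d cosθ + r)/(d² + r² + 2dr cosθ).
d² + r² + 2dr cosθ = |CA|² = 0.0776113 m²;  d cosθ + r = +0.10376 m.
|ω_lever| = |0.0884·12.04·+0.10376| / 0.0776113 = 1.4233 rad/s.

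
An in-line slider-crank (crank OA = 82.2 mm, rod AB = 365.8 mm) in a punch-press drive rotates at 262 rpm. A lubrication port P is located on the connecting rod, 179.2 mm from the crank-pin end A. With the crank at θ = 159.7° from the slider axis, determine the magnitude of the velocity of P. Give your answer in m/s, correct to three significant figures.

ω = 27.44 rad/s.  Crank-pin speed |V_A| = rω = 2.2553 m/s, perpendicular to OA.
Rod angle: sinφ = −(r/L) sinθ ⇒ φ = -4.471°; ω_rod = −rω cosθ/√(L²−r²sin²θ) = +5.8001 rad/s.
V_P = V_A + ω_rod × AP, with AP = 0.1792 m along the rod.
Components: V_Px = −rω sinθ − a·ω_rod·sinφ = -0.70141 m/s;  V_Py = rω cosθ + a·ω_rod·cosφ = -1.079 m/s.
|V_P| = √(V_Px² + V_Py²) = 1.2869 m/s.

1.29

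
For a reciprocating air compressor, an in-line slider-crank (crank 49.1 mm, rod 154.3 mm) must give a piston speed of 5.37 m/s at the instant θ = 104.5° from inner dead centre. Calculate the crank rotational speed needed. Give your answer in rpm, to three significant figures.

For an in-line slider-crank, |v_piston| = rω|sinθ|·[1 + r cosθ/√(L² − r² sin²θ)].
With r = 0.0491 m, L = 0.1543 m, θ = 104.5°: the bracketed kinematic factor |dx/dθ| = 0.043555 m.
ω = v/|dx/dθ| = 5.37/0.043555 = 123.29 rad/s.
N = 60ω/(2π) = 1177.4 rpm.

1180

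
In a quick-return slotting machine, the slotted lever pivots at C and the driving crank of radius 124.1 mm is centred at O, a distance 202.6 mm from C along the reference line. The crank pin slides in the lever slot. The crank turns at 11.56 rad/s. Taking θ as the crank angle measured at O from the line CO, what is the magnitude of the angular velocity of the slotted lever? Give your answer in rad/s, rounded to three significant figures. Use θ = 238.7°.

0.892

ω = 11.56 rad/s
Crank pin A relative to C: A = (d + r cosθ, r sinθ); lever angle φ = atan2(r sinθ, d + r cosθ).
Differentiating tanφ: φ̇ = rω(d cosθ + r)/(d² + r² + 2dr cosθ).
d² + r² + 2dr cosθ = |CA|² = 0.0303234 m²;  d cosθ + r = +0.018845 m.
|ω_lever| = |0.1241·11.56·+0.018845| / 0.0303234 = 0.89158 rad/s.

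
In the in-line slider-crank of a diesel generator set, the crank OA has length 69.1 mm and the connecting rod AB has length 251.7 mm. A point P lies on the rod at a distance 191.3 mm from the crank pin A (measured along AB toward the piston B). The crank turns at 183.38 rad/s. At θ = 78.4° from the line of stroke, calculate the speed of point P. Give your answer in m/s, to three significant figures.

13.0

ω = 183.4 rad/s.  Crank-pin speed |V_A| = rω = 12.672 m/s, perpendicular to OA.
Rod angle: sinφ = −(r/L) sinθ ⇒ φ = -15.600°; ω_rod = −rω cosθ/√(L²−r²sin²θ) = -10.51 rad/s.
V_P = V_A + ω_rod × AP, with AP = 0.1913 m along the rod.
Components: V_Px = −rω sinθ − a·ω_rod·sinφ = -12.953 m/s;  V_Py = rω cosθ + a·ω_rod·cosφ = +0.61143 m/s.
|V_P| = √(V_Px² + V_Py²) = 12.968 m/s.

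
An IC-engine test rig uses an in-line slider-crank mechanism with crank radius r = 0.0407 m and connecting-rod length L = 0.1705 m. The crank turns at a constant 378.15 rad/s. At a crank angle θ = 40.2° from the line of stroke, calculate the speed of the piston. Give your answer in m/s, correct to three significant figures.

ω = 378.1 rad/s
For an in-line slider-crank, x = r cosθ + √(L² − r² sin²θ), so v = −rω sinθ·[1 + r cosθ/√(L² − r² sin²θ)].
With r = 0.0407 m, L = 0.1705 m, θ = 40.2°: √(L² − r² sin²θ) = 0.16846 m.
v = −0.0407·378.1·0.64546·[1 + 0.0407·0.76380/0.16846] = -11.767 m/s.
|v| = 11.767 m/s.

11.8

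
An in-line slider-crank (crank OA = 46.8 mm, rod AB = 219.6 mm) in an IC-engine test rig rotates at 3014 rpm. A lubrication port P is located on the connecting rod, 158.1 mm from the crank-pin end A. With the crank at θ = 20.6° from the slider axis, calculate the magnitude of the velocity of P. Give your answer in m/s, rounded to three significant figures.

7.10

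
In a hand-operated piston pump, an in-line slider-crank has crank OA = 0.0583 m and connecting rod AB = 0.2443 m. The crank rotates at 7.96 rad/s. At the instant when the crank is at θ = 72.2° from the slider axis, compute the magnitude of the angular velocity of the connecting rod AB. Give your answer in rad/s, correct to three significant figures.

ω = 7.96 rad/s
The rod makes angle φ with the slider axis where L sinφ = r sinθ; differentiating, L cosφ·φ̇ = r ω cosθ.
L cosφ = √(L² − r² sin²θ) = 0.23791 m.
|ω_rod| = r ω |cosθ| / √(L² − r² sin²θ) = 0.0583·7.96·0.30570/0.23791 = 0.59629 rad/s.

0.596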